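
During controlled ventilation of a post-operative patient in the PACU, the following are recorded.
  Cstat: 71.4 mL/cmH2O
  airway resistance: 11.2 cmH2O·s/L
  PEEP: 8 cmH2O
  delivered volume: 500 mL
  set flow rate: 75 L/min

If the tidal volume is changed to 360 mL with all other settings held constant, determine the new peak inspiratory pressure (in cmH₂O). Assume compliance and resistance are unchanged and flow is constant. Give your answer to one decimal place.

27.0

Flow: 75 L/min ÷ 60 = 1.25 L/s.
PIP = Vt/C + R·V̇ + PEEP (constant-flow equation of motion).
Only the elastic term changes: ΔPIP = ΔVt / C = (360 − 500) / 71.4 = -1.961 cmH2O.
Original PIP = 500/71.4 + 11.2×1.25 + 8 = 29.003 cmH2O; new PIP = 29.003 + (-1.961) = 27.042 cmH2O.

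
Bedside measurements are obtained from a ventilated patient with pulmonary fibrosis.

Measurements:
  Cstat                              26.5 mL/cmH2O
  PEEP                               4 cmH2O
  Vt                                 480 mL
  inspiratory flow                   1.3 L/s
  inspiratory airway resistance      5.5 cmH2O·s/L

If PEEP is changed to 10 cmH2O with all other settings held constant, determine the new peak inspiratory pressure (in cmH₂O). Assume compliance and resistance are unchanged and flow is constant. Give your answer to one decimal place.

35.3

PIP = Vt/C + R·V̇ + PEEP (constant-flow equation of motion).
Only the baseline term changes: ΔPIP = ΔPEEP = 10 − 4 = 6.0 cmH2O.
Original PIP = 480/26.5 + 5.5×1.3 + 4 = 29.263 cmH2O; new PIP = 29.263 + (6.0) = 35.263 cmH2O.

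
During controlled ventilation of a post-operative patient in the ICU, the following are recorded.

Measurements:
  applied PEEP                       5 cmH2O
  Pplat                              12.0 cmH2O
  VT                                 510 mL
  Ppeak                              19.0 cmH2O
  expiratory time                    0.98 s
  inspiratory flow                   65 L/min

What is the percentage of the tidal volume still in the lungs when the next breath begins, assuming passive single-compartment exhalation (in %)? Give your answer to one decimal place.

12.5

Flow: 65 L/min ÷ 60 = 1.0833 L/s.
R = (PIP − Pplat)/V̇ = (19.0 − 12.0) / 1.0833 = 7.0/1.0833 = 6.462 cmH2O·s/L.
C = Vt/(Pplat − PEEP) = 510.0 / (12.0 − 5) = 510.0/7.0 = 72.857 mL/cmH2O.
τ = R × C = 6.462 × 0.07286 L/cmH2O = 0.4708 s.
Fraction remaining at end-expiration = e^(−Te/τ) = e^(−0.98/0.4708) = 0.1247 → 12.47%.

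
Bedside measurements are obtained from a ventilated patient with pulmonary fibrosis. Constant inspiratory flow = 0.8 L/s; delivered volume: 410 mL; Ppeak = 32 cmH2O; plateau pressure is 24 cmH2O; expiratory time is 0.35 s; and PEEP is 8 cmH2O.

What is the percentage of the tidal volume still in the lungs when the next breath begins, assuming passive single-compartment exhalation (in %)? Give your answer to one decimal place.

25.5

R = (PIP − Pplat)/V̇ = (32 − 24) / 0.8 = 8.0/0.8 = 10.0 cmH2O·s/L.
C = Vt/(Pplat − PEEP) = 410.0 / (24 − 8) = 410.0/16.0 = 25.625 mL/cmH2O.
τ = R × C = 10.0 × 0.02563 L/cmH2O = 0.2563 s.
Fraction remaining at end-expiration = e^(−Te/τ) = e^(−0.35/0.2563) = 0.2552 → 25.52%.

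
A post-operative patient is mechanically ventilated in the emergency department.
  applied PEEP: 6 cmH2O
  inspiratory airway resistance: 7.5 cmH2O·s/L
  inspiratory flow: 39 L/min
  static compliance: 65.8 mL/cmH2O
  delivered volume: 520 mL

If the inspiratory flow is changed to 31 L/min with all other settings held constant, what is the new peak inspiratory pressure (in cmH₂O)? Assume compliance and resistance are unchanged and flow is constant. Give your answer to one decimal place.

Flow: 39 L/min ÷ 60 = 0.65 L/s.
New flow: 31 L/min ÷ 60 = 0.5167 L/s.
PIP = Vt/C + R·V̇ + PEEP (constant-flow equation of motion).
Only the resistive term changes: ΔPIP = R × ΔV̇ = 7.5 × (0.5167 − 0.65) = 7.5 × -0.1333 = -0.9998 cmH2O.
Original PIP = 520/65.8 + 7.5×0.65 + 6 = 18.778 cmH2O; new PIP = 18.778 + (-0.9998) = 17.778 cmH2O.

17.8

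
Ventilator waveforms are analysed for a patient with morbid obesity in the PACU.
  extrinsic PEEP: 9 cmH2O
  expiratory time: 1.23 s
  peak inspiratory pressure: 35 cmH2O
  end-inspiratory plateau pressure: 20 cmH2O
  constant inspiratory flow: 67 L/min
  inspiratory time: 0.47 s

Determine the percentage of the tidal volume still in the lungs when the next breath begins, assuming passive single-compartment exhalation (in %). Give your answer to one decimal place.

Flow: 67 L/min ÷ 60 = 1.1167 L/s.
Vt = flow × Ti = 1.1167 L/s × 0.47 s × 1000 mL/L = 524.85 mL.
R = (PIP − Pplat)/V̇ = (35 − 20) / 1.1167 = 15.0/1.1167 = 13.432 cmH2O·s/L.
C = Vt/(Pplat − PEEP) = 524.85 / (20 − 9) = 524.85/11.0 = 47.714 mL/cmH2O.
τ = R × C = 13.432 × 0.04771 L/cmH2O = 0.6408 s.
Fraction remaining at end-expiration = e^(−Te/τ) = e^(−1.23/0.6408) = 0.1467 → 14.67%.

14.7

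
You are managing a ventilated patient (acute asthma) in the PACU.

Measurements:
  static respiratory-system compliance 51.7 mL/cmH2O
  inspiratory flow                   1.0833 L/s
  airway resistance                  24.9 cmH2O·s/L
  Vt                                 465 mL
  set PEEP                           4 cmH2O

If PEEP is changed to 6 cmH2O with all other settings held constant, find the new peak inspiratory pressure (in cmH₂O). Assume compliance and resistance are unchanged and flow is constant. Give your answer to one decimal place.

PIP = Vt/C + R·V̇ + PEEP (constant-flow equation of motion).
Only the baseline term changes: ΔPIP = ΔPEEP = 6 − 4 = 2.0 cmH2O.
Original PIP = 465/51.7 + 24.9×1.0833 + 4 = 39.968 cmH2O; new PIP = 39.968 + (2.0) = 41.968 cmH2O.

42.0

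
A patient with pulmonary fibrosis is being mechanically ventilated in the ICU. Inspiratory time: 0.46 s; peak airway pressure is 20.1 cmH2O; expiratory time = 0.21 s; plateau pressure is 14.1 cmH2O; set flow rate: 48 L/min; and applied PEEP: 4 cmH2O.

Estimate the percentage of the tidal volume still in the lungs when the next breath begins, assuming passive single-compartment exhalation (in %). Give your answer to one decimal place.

Flow: 48 L/min ÷ 60 = 0.8 L/s.
Vt = flow × Ti = 0.8 L/s × 0.46 s × 1000 mL/L = 368.0 mL.
R = (PIP − Pplat)/V̇ = (20.1 − 14.1) / 0.8 = 6.0/0.8 = 7.5 cmH2O·s/L.
C = Vt/(Pplat − PEEP) = 368.0 / (14.1 − 4) = 368.0/10.1 = 36.436 mL/cmH2O.
τ = R × C = 7.5 × 0.03644 L/cmH2O = 0.2733 s.
Fraction remaining at end-expiration = e^(−Te/τ) = e^(−0.21/0.2733) = 0.4638 → 46.38%.

46.4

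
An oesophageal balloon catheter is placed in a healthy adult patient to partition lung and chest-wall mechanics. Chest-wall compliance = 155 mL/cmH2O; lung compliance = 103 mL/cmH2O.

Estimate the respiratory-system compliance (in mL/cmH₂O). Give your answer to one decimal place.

Lung and chest wall are elastances in series: 1/Crs = 1/CL + 1/Ccw.
1/Crs = 1/103 + 1/155 = 0.01616.
Crs = 61.881 mL/cmH2O.

61.9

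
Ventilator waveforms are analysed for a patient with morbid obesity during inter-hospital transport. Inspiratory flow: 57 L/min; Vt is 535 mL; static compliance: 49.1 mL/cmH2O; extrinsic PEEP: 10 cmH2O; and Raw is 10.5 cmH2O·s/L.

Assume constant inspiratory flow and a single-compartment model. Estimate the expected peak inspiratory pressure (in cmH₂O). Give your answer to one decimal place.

Flow: 57 L/min ÷ 60 = 0.95 L/s.
Equation of motion (constant flow): PIP = Vt/C + R·V̇ + PEEP.
PIP = 535/49.1 + 10.5×0.95 + 10 = 10.896 + 9.975 + 10 = 30.871 cmH2O.

30.9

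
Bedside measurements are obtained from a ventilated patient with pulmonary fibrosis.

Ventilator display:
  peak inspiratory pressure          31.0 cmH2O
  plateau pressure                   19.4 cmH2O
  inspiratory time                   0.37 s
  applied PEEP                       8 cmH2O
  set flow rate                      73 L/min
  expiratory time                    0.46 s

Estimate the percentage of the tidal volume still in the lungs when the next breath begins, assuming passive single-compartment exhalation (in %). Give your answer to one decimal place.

29.5

Flow: 73 L/min ÷ 60 = 1.2167 L/s.
Vt = flow × Ti = 1.2167 L/s × 0.37 s × 1000 mL/L = 450.18 mL.
R = (PIP − Pplat)/V̇ = (31.0 − 19.4) / 1.2167 = 11.6/1.2167 = 9.534 cmH2O·s/L.
C = Vt/(Pplat − PEEP) = 450.18 / (19.4 − 8) = 450.18/11.4 = 39.489 mL/cmH2O.
τ = R × C = 9.534 × 0.03949 L/cmH2O = 0.3765 s.
Fraction remaining at end-expiration = e^(−Te/τ) = e^(−0.46/0.3765) = 0.2947 → 29.47%.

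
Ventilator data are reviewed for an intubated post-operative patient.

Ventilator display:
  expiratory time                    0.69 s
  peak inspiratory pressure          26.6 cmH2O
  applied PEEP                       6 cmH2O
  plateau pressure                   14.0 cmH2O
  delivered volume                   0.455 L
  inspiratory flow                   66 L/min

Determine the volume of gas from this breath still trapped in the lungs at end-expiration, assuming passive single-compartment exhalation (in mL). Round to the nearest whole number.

Flow: 66 L/min ÷ 60 = 1.1 L/s.
R = (PIP − Pplat)/V̇ = (26.6 − 14.0) / 1.1 = 12.6/1.1 = 11.455 cmH2O·s/L.
C = Vt/(Pplat − PEEP) = 455.0 / (14.0 − 6) = 455.0/8.0 = 56.875 mL/cmH2O.
τ = R × C = 11.455 × 0.05688 L/cmH2O = 0.6516 s.
Fraction remaining = e^(−Te/τ) = e^(−0.69/0.6516) = 0.3468.
Trapped volume = 455.0 × 0.3468 = 157.79 mL.

158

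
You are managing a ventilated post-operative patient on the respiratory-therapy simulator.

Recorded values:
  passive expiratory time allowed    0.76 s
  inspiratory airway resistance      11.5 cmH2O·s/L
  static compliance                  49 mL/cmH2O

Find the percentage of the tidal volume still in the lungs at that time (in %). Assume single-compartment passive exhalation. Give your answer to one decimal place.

τ = R × C = 11.5 × 49 mL/cmH2O = 11.5 × 0.049 L/cmH2O = 0.5635 s.
Passive exhalation: V(t)/V₀ = e^(−t/τ) = e^(−0.76/0.5635) = 0.2596.
Fraction remaining = 0.2596 → 25.96%.

26.0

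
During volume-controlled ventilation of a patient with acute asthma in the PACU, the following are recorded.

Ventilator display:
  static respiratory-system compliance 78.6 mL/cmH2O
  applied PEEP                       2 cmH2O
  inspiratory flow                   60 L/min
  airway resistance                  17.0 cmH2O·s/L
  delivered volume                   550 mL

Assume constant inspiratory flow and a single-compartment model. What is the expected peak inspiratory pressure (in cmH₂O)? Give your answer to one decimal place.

Flow: 60 L/min ÷ 60 = 1 L/s.
Equation of motion (constant flow): PIP = Vt/C + R·V̇ + PEEP.
PIP = 550/78.6 + 17.0×1 + 2 = 6.997 + 17.0 + 2 = 25.997 cmH2O.

26.0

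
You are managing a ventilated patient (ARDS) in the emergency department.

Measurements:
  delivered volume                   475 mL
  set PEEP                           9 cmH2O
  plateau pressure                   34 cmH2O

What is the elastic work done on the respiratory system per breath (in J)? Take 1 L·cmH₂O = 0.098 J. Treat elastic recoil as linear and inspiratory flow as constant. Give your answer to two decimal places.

0.58

Elastic work ≈ ½ × (Pplat − PEEP) × Vt = 0.5 × (34 − 9) × 0.475 L = 0.5 × 25.0 × 0.475 = 5.938 L·cmH2O.
× 0.098 J/(L·cmH2O) → 0.5819 J.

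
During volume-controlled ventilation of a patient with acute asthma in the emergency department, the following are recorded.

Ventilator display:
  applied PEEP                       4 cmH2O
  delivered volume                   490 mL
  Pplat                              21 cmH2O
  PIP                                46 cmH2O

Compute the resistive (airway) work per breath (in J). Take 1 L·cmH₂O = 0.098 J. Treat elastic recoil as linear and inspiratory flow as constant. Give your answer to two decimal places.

1.20

With constant inspiratory flow the resistive pressure is constant at PIP − Pplat = 46 − 21 = 25.0 cmH2O, so resistive work = 25.0 × 0.490 = 12.25 L·cmH2O.
× 0.098 J/(L·cmH2O) → 1.201 J.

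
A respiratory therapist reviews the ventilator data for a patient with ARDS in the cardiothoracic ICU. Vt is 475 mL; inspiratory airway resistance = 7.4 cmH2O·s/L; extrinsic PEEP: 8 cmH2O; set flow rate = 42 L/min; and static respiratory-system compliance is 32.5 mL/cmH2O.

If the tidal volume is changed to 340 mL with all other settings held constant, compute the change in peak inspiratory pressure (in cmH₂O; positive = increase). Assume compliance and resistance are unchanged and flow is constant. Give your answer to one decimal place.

-4.2

PIP = Vt/C + R·V̇ + PEEP (constant-flow equation of motion).
Only the elastic term changes: ΔPIP = ΔVt / C = (340 − 475) / 32.5 = -4.154 cmH2O.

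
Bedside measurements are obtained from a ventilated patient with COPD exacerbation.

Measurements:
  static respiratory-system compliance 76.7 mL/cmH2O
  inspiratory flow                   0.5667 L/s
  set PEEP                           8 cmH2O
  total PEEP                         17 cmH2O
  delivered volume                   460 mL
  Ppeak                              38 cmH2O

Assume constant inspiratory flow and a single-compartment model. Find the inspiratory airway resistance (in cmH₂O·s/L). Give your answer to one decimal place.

26.5

Total PEEP = 17 cmH2O (set 8 + intrinsic 9); this is the baseline alveolar pressure.
Equation of motion (constant flow): PIP = Vt/C + R·V̇ + PEEP.
R·V̇ = PIP − Vt/C − PEEP = 38 − 460/76.7 − 17 = 38 − 5.997 − 17 = 15.003 cmH2O.
R = 15.003 / 0.5667 = 26.474 cmH2O·s/L.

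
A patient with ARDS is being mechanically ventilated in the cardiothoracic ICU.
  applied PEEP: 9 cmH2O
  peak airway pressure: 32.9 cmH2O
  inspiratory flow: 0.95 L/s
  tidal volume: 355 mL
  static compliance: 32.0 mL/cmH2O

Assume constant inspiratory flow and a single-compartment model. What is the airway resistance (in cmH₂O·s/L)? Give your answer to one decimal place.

Equation of motion (constant flow): PIP = Vt/C + R·V̇ + PEEP.
R·V̇ = PIP − Vt/C − PEEP = 32.9 − 355/32.0 − 9 = 32.9 − 11.094 − 9 = 12.806 cmH2O.
R = 12.806 / 0.95 = 13.48 cmH2O·s/L.

13.5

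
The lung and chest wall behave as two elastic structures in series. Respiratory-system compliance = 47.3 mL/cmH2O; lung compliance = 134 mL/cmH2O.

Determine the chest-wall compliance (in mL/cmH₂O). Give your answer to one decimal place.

1/Ccw = 1/Crs − 1/CL.
1/Ccw = 1/47.3 − 1/134 = 0.01368.
Ccw = 73.099 mL/cmH2O.

73.1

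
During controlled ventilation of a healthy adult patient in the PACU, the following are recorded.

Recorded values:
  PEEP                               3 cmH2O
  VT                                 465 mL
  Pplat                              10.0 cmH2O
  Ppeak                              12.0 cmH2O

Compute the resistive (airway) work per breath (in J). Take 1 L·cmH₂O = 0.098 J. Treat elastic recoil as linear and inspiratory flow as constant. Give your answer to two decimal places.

0.09

With constant inspiratory flow the resistive pressure is constant at PIP − Pplat = 12.0 − 10.0 = 2.0 cmH2O, so resistive work = 2.0 × 0.465 = 0.93 L·cmH2O.
× 0.098 J/(L·cmH2O) → 0.09114 J.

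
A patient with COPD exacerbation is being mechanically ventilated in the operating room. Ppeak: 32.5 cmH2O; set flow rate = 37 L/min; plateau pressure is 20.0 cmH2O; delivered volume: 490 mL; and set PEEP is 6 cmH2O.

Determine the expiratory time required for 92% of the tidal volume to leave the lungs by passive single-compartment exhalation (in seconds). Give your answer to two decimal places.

1.79

Flow: 37 L/min ÷ 60 = 0.6167 L/s.
R = (PIP − Pplat)/V̇ = (32.5 − 20.0) / 0.6167 = 12.5/0.6167 = 20.269 cmH2O·s/L.
C = Vt/(Pplat − PEEP) = 490.0 / (20.0 − 6) = 490.0/14.0 = 35.0 mL/cmH2O.
τ = R × C = 20.269 × 0.035 L/cmH2O = 0.7094 s.
t = −τ·ln(1 − 0.92) = −0.7094·ln(0.08) = 1.792 s.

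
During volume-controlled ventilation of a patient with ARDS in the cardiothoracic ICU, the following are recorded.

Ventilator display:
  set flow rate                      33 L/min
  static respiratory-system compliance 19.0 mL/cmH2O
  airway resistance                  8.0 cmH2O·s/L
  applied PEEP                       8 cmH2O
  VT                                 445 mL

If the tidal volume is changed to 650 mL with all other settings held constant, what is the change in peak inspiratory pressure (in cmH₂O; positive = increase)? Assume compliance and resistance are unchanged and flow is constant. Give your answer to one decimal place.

PIP = Vt/C + R·V̇ + PEEP (constant-flow equation of motion).
Only the elastic term changes: ΔPIP = ΔVt / C = (650 − 445) / 19.0 = 10.789 cmH2O.

10.8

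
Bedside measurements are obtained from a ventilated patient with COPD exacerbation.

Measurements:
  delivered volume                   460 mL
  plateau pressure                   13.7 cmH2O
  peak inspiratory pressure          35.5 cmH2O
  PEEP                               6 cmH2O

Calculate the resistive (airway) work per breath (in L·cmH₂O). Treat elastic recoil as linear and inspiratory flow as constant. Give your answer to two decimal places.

10.03

With constant inspiratory flow the resistive pressure is constant at PIP − Pplat = 35.5 − 13.7 = 21.8 cmH2O, so resistive work = 21.8 × 0.460 = 10.028 L·cmH2O.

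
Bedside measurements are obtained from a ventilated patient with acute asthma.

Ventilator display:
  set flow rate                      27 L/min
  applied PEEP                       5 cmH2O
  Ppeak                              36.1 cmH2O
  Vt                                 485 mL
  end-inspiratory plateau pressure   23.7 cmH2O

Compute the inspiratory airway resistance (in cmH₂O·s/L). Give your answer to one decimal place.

27.6

Flow: 27 L/min ÷ 60 = 0.45 L/s.
Raw = (PIP − Pplat) / flow = (36.1 − 23.7) / 0.45 = 12.4 / 0.45 = 27.556 cmH2O·s/L.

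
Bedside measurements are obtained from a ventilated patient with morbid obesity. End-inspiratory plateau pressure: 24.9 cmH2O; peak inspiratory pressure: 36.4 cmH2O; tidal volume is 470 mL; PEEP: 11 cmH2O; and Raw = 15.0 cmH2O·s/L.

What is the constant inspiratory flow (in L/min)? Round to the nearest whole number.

46

flow = (PIP − Pplat) / Raw = (36.4 − 24.9) / 15.0 = 0.7667 L/s × 60 = 46.002 L/min.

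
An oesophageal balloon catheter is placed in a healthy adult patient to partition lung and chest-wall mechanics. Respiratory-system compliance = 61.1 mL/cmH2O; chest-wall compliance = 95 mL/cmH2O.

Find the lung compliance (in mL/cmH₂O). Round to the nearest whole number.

171

1/CL = 1/Crs − 1/Ccw.
1/CL = 1/61.1 − 1/95 = 0.00584.
CL = 171.23 mL/cmH2O.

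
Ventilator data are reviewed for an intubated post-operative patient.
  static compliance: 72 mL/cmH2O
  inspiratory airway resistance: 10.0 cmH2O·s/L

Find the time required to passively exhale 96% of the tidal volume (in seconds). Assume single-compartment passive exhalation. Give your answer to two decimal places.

2.32

τ = R × C = 10.0 × 72 mL/cmH2O = 10.0 × 0.072 L/cmH2O = 0.72 s.
Exhaled fraction f = 1 − e^(−t/τ) → t = −τ·ln(1 − f) = −0.72·ln(0.04) = 2.318 s.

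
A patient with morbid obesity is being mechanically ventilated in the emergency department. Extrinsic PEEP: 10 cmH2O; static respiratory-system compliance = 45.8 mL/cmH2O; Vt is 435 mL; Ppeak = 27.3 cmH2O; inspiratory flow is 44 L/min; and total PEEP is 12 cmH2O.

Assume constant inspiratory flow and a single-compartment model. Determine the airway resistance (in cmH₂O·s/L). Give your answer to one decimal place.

7.9

Flow: 44 L/min ÷ 60 = 0.7333 L/s.
Total PEEP = 12 cmH2O (set 10 + intrinsic 2); this is the baseline alveolar pressure.
Equation of motion (constant flow): PIP = Vt/C + R·V̇ + PEEP.
R·V̇ = PIP − Vt/C − PEEP = 27.3 − 435/45.8 − 12 = 27.3 − 9.498 − 12 = 5.802 cmH2O.
R = 5.802 / 0.7333 = 7.912 cmH2O·s/L.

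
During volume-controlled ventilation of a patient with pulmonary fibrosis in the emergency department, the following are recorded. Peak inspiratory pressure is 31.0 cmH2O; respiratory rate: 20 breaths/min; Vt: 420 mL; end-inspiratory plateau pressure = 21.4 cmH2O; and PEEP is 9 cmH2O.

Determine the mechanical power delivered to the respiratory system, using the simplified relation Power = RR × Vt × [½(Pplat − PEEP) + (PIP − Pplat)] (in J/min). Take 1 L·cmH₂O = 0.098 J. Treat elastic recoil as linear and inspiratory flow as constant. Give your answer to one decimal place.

Per-breath work = Vt × [½(Pplat−PEEP) + (PIP−Pplat)] = 0.420 × [0.5×12.4 + 9.6] = 0.420 × 15.8 = 6.636 L·cmH2O.
Power = 20 × 6.636 = 132.72 L·cmH2O/min.
× 0.098 J/(L·cmH2O) → 13.007 J/min.

13.0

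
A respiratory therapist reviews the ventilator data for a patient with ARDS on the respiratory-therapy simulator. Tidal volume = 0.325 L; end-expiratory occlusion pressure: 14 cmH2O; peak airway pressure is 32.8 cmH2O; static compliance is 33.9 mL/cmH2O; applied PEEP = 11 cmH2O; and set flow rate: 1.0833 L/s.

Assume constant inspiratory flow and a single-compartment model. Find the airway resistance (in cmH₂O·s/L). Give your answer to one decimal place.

8.5

Total PEEP = 14 cmH2O (set 11 + intrinsic 3); this is the baseline alveolar pressure.
Equation of motion (constant flow): PIP = Vt/C + R·V̇ + PEEP.
R·V̇ = PIP − Vt/C − PEEP = 32.8 − 325/33.9 − 14 = 32.8 − 9.587 − 14 = 9.213 cmH2O.
R = 9.213 / 1.0833 = 8.505 cmH2O·s/L.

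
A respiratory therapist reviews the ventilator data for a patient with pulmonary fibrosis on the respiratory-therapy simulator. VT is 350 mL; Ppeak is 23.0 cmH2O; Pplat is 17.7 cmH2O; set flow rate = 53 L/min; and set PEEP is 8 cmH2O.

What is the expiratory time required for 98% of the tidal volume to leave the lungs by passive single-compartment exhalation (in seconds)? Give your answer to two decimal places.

Flow: 53 L/min ÷ 60 = 0.8833 L/s.
R = (PIP − Pplat)/V̇ = (23.0 − 17.7) / 0.8833 = 5.3/0.8833 = 6.0 cmH2O·s/L.
C = Vt/(Pplat − PEEP) = 350.0 / (17.7 − 8) = 350.0/9.7 = 36.082 mL/cmH2O.
τ = R × C = 6.0 × 0.03608 L/cmH2O = 0.2165 s.
t = −τ·ln(1 − 0.98) = −0.2165·ln(0.02) = 0.847 s.

0.85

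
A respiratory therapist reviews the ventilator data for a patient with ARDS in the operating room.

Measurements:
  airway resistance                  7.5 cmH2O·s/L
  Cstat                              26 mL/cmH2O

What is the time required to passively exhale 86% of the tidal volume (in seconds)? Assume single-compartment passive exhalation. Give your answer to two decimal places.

τ = R × C = 7.5 × 26 mL/cmH2O = 7.5 × 0.026 L/cmH2O = 0.195 s.
Exhaled fraction f = 1 − e^(−t/τ) → t = −τ·ln(1 − f) = −0.195·ln(0.14) = 0.3834 s.

0.38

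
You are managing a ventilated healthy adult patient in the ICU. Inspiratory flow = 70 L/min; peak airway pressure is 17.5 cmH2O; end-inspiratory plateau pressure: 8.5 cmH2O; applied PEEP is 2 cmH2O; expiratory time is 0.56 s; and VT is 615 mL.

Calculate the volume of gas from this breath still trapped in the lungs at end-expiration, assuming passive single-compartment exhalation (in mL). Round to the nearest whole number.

286

Flow: 70 L/min ÷ 60 = 1.1667 L/s.
R = (PIP − Pplat)/V̇ = (17.5 − 8.5) / 1.1667 = 9.0/1.1667 = 7.714 cmH2O·s/L.
C = Vt/(Pplat − PEEP) = 615.0 / (8.5 − 2) = 615.0/6.5 = 94.615 mL/cmH2O.
τ = R × C = 7.714 × 0.09462 L/cmH2O = 0.7299 s.
Fraction remaining = e^(−Te/τ) = e^(−0.56/0.7299) = 0.4643.
Trapped volume = 615.0 × 0.4643 = 285.54 mL.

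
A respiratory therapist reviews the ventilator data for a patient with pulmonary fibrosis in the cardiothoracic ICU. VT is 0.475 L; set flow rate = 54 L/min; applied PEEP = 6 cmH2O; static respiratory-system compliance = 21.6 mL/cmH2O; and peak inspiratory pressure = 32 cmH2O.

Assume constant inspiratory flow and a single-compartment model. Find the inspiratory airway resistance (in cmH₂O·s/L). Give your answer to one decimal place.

Flow: 54 L/min ÷ 60 = 0.9 L/s.
Equation of motion (constant flow): PIP = Vt/C + R·V̇ + PEEP.
R·V̇ = PIP − Vt/C − PEEP = 32 − 475/21.6 − 6 = 32 − 21.991 − 6 = 4.009 cmH2O.
R = 4.009 / 0.9 = 4.454 cmH2O·s/L.

4.5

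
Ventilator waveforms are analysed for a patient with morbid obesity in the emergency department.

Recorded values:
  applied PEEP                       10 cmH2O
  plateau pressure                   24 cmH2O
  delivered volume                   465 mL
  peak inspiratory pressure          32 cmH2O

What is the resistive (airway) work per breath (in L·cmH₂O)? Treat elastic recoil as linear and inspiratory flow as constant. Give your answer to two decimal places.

With constant inspiratory flow the resistive pressure is constant at PIP − Pplat = 32 − 24 = 8.0 cmH2O, so resistive work = 8.0 × 0.465 = 3.72 L·cmH2O.

3.72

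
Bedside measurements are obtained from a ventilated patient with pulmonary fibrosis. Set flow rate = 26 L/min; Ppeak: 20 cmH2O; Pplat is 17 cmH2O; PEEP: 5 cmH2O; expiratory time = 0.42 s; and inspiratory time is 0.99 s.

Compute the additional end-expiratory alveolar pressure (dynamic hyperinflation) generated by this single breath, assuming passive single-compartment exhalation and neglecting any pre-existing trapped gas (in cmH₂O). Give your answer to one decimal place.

2.2

Flow: 26 L/min ÷ 60 = 0.4333 L/s.
Vt = flow × Ti = 0.4333 L/s × 0.99 s × 1000 mL/L = 428.97 mL.
R = (PIP − Pplat)/V̇ = (20 − 17) / 0.4333 = 3.0/0.4333 = 6.924 cmH2O·s/L.
C = Vt/(Pplat − PEEP) = 428.97 / (17 − 5) = 428.97/12.0 = 35.748 mL/cmH2O.
τ = R × C = 6.924 × 0.03575 L/cmH2O = 0.2475 s.
Fraction remaining = e^(−Te/τ) = e^(−0.42/0.2475) = 0.1832; trapped volume = 428.97 × 0.1832 = 78.587 mL.
Additional alveolar pressure from trapping ≈ V_trapped / C = 78.587 / 35.748 = 2.198 cmH2O.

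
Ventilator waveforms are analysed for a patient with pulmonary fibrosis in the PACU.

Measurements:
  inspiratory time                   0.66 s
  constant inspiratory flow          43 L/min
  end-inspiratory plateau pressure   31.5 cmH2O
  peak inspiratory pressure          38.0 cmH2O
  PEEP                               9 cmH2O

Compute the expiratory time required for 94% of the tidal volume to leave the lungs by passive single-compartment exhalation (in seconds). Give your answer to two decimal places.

Flow: 43 L/min ÷ 60 = 0.7167 L/s.
Vt = flow × Ti = 0.7167 L/s × 0.66 s × 1000 mL/L = 473.02 mL.
R = (PIP − Pplat)/V̇ = (38.0 − 31.5) / 0.7167 = 6.5/0.7167 = 9.069 cmH2O·s/L.
C = Vt/(Pplat − PEEP) = 473.02 / (31.5 − 9) = 473.02/22.5 = 21.023 mL/cmH2O.
τ = R × C = 9.069 × 0.02102 L/cmH2O = 0.1906 s.
t = −τ·ln(1 − 0.94) = −0.1906·ln(0.06) = 0.5362 s.

0.54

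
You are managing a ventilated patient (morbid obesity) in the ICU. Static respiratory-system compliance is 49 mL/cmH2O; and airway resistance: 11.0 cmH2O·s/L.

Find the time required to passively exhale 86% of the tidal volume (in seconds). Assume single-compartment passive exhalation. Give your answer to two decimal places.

τ = R × C = 11.0 × 49 mL/cmH2O = 11.0 × 0.049 L/cmH2O = 0.539 s.
Exhaled fraction f = 1 − e^(−t/τ) → t = −τ·ln(1 − f) = −0.539·ln(0.14) = 1.06 s.

1.06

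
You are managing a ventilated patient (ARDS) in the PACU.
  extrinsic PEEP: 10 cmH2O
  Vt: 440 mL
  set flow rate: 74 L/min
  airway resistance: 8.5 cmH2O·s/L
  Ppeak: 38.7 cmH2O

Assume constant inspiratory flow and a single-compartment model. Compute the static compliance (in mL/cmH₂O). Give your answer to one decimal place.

24.2

Flow: 74 L/min ÷ 60 = 1.2333 L/s.
Equation of motion (constant flow): PIP = Vt/C + R·V̇ + PEEP.
Vt/C = PIP − R·V̇ − PEEP = 38.7 − 8.5×1.2333 − 10 = 38.7 − 10.483 − 10 = 18.217 cmH2O.
C = Vt / 18.217 = 440 / 18.217 = 24.153 mL/cmH2O.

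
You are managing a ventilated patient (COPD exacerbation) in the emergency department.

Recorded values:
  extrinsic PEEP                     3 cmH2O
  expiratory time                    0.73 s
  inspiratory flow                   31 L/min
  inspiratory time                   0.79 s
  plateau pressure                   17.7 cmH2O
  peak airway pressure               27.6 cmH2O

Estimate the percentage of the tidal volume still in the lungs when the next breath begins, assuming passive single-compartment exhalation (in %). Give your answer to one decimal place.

Flow: 31 L/min ÷ 60 = 0.5167 L/s.
Vt = flow × Ti = 0.5167 L/s × 0.79 s × 1000 mL/L = 408.19 mL.
R = (PIP − Pplat)/V̇ = (27.6 − 17.7) / 0.5167 = 9.9/0.5167 = 19.16 cmH2O·s/L.
C = Vt/(Pplat − PEEP) = 408.19 / (17.7 − 3) = 408.19/14.7 = 27.768 mL/cmH2O.
τ = R × C = 19.16 × 0.02777 L/cmH2O = 0.5321 s.
Fraction remaining at end-expiration = e^(−Te/τ) = e^(−0.73/0.5321) = 0.2536 → 25.36%.

25.4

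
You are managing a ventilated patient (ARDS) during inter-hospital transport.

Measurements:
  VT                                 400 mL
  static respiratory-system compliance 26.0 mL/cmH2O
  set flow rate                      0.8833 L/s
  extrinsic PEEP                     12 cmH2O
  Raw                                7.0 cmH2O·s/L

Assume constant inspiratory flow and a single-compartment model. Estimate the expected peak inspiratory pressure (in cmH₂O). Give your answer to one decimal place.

Equation of motion (constant flow): PIP = Vt/C + R·V̇ + PEEP.
PIP = 400/26.0 + 7.0×0.8833 + 12 = 15.385 + 6.183 + 12 = 33.568 cmH2O.

33.6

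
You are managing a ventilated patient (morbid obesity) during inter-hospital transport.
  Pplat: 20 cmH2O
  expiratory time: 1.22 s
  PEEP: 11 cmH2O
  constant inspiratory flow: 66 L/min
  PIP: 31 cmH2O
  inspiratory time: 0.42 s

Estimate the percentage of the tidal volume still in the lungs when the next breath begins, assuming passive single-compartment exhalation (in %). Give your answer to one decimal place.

Flow: 66 L/min ÷ 60 = 1.1 L/s.
Vt = flow × Ti = 1.1 L/s × 0.42 s × 1000 mL/L = 462.0 mL.
R = (PIP − Pplat)/V̇ = (31 − 20) / 1.1 = 11.0/1.1 = 10.0 cmH2O·s/L.
C = Vt/(Pplat − PEEP) = 462.0 / (20 − 11) = 462.0/9.0 = 51.333 mL/cmH2O.
τ = R × C = 10.0 × 0.05133 L/cmH2O = 0.5133 s.
Fraction remaining at end-expiration = e^(−Te/τ) = e^(−1.22/0.5133) = 0.09285 → 9.285%.

9.3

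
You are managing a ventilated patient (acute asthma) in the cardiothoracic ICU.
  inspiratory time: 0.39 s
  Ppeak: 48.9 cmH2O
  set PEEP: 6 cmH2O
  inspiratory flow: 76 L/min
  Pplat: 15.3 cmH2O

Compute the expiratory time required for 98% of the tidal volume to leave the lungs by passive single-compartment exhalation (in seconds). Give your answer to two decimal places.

Flow: 76 L/min ÷ 60 = 1.2667 L/s.
Vt = flow × Ti = 1.2667 L/s × 0.39 s × 1000 mL/L = 494.01 mL.
R = (PIP − Pplat)/V̇ = (48.9 − 15.3) / 1.2667 = 33.6/1.2667 = 26.526 cmH2O·s/L.
C = Vt/(Pplat − PEEP) = 494.01 / (15.3 − 6) = 494.01/9.3 = 53.119 mL/cmH2O.
τ = R × C = 26.526 × 0.05312 L/cmH2O = 1.409 s.
t = −τ·ln(1 − 0.98) = −1.409·ln(0.02) = 5.512 s.

5.51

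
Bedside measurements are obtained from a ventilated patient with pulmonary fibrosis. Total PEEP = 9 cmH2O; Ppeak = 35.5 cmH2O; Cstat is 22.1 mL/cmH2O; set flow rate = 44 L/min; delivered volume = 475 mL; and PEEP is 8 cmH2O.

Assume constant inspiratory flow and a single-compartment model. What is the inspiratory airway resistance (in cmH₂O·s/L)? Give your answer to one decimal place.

Flow: 44 L/min ÷ 60 = 0.7333 L/s.
Total PEEP = 9 cmH2O (set 8 + intrinsic 1); this is the baseline alveolar pressure.
Equation of motion (constant flow): PIP = Vt/C + R·V̇ + PEEP.
R·V̇ = PIP − Vt/C − PEEP = 35.5 − 475/22.1 − 9 = 35.5 − 21.493 − 9 = 5.007 cmH2O.
R = 5.007 / 0.7333 = 6.828 cmH2O·s/L.

6.8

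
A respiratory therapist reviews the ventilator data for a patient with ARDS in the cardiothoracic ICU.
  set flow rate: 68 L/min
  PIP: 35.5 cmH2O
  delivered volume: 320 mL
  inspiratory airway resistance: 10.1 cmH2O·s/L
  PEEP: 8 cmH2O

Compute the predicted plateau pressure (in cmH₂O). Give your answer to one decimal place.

Flow: 68 L/min ÷ 60 = 1.1333 L/s.
Pplat = PIP − Raw × flow = 35.5 − 10.1 × 1.1333 = 35.5 − 11.446 = 24.054 cmH2O.

24.1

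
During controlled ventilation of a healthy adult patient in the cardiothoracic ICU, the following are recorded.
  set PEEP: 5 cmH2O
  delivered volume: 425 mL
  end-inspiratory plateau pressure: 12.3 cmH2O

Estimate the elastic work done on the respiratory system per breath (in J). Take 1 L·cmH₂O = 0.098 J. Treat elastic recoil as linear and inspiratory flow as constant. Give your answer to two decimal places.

Elastic work ≈ ½ × (Pplat − PEEP) × Vt = 0.5 × (12.3 − 5) × 0.425 L = 0.5 × 7.3 × 0.425 = 1.551 L·cmH2O.
× 0.098 J/(L·cmH2O) → 0.152 J.

0.15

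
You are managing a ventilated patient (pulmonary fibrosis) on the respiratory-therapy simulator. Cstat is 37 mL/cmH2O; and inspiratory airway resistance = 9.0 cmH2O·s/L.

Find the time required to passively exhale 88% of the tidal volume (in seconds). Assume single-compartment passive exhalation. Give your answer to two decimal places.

τ = R × C = 9.0 × 37 mL/cmH2O = 9.0 × 0.037 L/cmH2O = 0.333 s.
Exhaled fraction f = 1 − e^(−t/τ) → t = −τ·ln(1 − f) = −0.333·ln(0.12) = 0.706 s.

0.71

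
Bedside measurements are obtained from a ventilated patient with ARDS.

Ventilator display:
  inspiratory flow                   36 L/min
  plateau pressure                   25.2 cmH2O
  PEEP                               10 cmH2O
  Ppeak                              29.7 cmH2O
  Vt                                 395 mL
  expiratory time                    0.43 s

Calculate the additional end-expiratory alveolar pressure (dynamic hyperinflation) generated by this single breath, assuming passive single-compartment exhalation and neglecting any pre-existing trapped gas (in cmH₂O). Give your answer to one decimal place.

1.7

Flow: 36 L/min ÷ 60 = 0.6 L/s.
R = (PIP − Pplat)/V̇ = (29.7 − 25.2) / 0.6 = 4.5/0.6 = 7.5 cmH2O·s/L.
C = Vt/(Pplat − PEEP) = 395.0 / (25.2 − 10) = 395.0/15.2 = 25.987 mL/cmH2O.
τ = R × C = 7.5 × 0.02599 L/cmH2O = 0.1949 s.
Fraction remaining = e^(−Te/τ) = e^(−0.43/0.1949) = 0.1101; trapped volume = 395.0 × 0.1101 = 43.49 mL.
Additional alveolar pressure from trapping ≈ V_trapped / C = 43.49 / 25.987 = 1.674 cmH2O.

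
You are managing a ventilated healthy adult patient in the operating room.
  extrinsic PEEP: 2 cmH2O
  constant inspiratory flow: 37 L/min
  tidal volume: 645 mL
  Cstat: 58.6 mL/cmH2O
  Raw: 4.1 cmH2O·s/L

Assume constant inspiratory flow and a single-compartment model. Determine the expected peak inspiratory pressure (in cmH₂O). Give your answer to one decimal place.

15.5

Flow: 37 L/min ÷ 60 = 0.6167 L/s.
Equation of motion (constant flow): PIP = Vt/C + R·V̇ + PEEP.
PIP = 645/58.6 + 4.1×0.6167 + 2 = 11.007 + 2.528 + 2 = 15.535 cmH2O.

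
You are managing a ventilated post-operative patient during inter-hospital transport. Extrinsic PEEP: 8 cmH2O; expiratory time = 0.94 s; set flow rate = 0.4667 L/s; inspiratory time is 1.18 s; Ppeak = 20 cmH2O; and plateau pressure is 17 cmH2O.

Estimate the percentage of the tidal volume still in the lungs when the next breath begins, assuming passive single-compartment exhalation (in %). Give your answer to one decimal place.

Vt = flow × Ti = 0.4667 L/s × 1.18 s × 1000 mL/L = 550.71 mL.
R = (PIP − Pplat)/V̇ = (20 − 17) / 0.4667 = 3.0/0.4667 = 6.428 cmH2O·s/L.
C = Vt/(Pplat − PEEP) = 550.71 / (17 − 8) = 550.71/9.0 = 61.19 mL/cmH2O.
τ = R × C = 6.428 × 0.06119 L/cmH2O = 0.3933 s.
Fraction remaining at end-expiration = e^(−Te/τ) = e^(−0.94/0.3933) = 0.09163 → 9.163%.

9.2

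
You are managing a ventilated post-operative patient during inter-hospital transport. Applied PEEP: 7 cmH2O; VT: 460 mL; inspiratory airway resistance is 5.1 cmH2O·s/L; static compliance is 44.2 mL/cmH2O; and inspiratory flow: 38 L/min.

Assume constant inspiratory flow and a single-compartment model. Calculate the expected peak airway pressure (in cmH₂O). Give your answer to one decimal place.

Flow: 38 L/min ÷ 60 = 0.6333 L/s.
Equation of motion (constant flow): PIP = Vt/C + R·V̇ + PEEP.
PIP = 460/44.2 + 5.1×0.6333 + 7 = 10.407 + 3.23 + 7 = 20.637 cmH2O.

20.6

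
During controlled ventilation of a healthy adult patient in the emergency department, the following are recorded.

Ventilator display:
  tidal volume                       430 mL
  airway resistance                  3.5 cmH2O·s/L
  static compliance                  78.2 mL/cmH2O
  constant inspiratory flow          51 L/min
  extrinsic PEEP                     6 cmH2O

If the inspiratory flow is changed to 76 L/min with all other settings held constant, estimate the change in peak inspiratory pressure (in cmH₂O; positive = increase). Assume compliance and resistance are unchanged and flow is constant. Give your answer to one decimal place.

Flow: 51 L/min ÷ 60 = 0.85 L/s.
New flow: 76 L/min ÷ 60 = 1.2667 L/s.
PIP = Vt/C + R·V̇ + PEEP (constant-flow equation of motion).
Only the resistive term changes: ΔPIP = R × ΔV̇ = 3.5 × (1.2667 − 0.85) = 3.5 × 0.4167 = 1.458 cmH2O.

1.5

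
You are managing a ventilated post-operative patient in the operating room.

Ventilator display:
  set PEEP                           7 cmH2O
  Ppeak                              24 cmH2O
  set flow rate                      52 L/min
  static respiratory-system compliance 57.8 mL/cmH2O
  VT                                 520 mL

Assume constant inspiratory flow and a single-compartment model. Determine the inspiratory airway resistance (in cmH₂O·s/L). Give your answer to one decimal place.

Flow: 52 L/min ÷ 60 = 0.8667 L/s.
Equation of motion (constant flow): PIP = Vt/C + R·V̇ + PEEP.
R·V̇ = PIP − Vt/C − PEEP = 24 − 520/57.8 − 7 = 24 − 8.997 − 7 = 8.003 cmH2O.
R = 8.003 / 0.8667 = 9.234 cmH2O·s/L.

9.2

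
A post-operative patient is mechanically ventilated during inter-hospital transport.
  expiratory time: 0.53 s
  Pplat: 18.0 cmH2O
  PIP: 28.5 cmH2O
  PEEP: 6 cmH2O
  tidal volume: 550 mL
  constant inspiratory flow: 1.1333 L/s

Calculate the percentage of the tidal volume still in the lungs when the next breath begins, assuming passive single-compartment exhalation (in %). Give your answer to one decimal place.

R = (PIP − Pplat)/V̇ = (28.5 − 18.0) / 1.1333 = 10.5/1.1333 = 9.265 cmH2O·s/L.
C = Vt/(Pplat − PEEP) = 550.0 / (18.0 − 6) = 550.0/12.0 = 45.833 mL/cmH2O.
τ = R × C = 9.265 × 0.04583 L/cmH2O = 0.4246 s.
Fraction remaining at end-expiration = e^(−Te/τ) = e^(−0.53/0.4246) = 0.287 → 28.7%.

28.7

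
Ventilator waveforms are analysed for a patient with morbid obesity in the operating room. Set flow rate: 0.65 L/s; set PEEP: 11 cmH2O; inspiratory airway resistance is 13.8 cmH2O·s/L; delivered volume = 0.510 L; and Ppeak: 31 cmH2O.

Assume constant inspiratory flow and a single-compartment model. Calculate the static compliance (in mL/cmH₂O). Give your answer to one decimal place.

46.2

Equation of motion (constant flow): PIP = Vt/C + R·V̇ + PEEP.
Vt/C = PIP − R·V̇ − PEEP = 31 − 13.8×0.65 − 11 = 31 − 8.97 − 11 = 11.03 cmH2O.
C = Vt / 11.03 = 510 / 11.03 = 46.238 mL/cmH2O.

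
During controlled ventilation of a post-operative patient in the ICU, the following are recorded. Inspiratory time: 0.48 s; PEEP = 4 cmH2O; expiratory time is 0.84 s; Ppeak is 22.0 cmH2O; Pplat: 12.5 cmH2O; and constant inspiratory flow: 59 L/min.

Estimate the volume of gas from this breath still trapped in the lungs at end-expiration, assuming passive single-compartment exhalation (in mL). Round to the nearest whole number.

Flow: 59 L/min ÷ 60 = 0.9833 L/s.
Vt = flow × Ti = 0.9833 L/s × 0.48 s × 1000 mL/L = 471.98 mL.
R = (PIP − Pplat)/V̇ = (22.0 − 12.5) / 0.9833 = 9.5/0.9833 = 9.661 cmH2O·s/L.
C = Vt/(Pplat − PEEP) = 471.98 / (12.5 − 4) = 471.98/8.5 = 55.527 mL/cmH2O.
τ = R × C = 9.661 × 0.05553 L/cmH2O = 0.5365 s.
Fraction remaining = e^(−Te/τ) = e^(−0.84/0.5365) = 0.2089.
Trapped volume = 471.98 × 0.2089 = 98.597 mL.

99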